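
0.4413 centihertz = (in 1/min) 0.2648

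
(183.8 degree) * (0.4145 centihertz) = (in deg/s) 0.7619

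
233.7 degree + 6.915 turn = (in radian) 47.53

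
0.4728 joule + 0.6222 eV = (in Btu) 0.0004481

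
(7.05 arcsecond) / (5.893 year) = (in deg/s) 1.054e-11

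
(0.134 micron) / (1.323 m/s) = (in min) 1.688e-09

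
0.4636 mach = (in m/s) 157.9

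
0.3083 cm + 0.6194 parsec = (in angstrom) 1.911e+26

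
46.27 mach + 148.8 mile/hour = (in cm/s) 1.582e+06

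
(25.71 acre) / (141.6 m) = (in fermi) 7.348e+17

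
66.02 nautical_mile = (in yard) 1.337e+05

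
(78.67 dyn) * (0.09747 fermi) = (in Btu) 7.268e-23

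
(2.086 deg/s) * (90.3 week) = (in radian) 1.988e+06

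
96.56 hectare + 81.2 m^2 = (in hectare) 96.57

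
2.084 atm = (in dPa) 2.112e+06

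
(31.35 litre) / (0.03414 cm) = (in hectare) 0.009183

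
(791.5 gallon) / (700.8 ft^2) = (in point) 130.4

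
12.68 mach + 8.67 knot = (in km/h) 1.556e+04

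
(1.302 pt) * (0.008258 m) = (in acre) 9.373e-10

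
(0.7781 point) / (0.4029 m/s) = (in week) 1.126e-09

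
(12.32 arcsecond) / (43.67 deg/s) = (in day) 9.07e-10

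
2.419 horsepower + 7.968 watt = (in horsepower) 2.43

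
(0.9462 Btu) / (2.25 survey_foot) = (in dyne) 1.456e+08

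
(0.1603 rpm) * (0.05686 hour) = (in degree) 196.9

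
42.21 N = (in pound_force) 9.489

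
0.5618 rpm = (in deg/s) 3.371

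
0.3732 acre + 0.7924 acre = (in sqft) 5.077e+04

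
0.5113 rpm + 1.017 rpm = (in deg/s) 9.17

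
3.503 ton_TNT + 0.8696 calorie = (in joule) 1.466e+10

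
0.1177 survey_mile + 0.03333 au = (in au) 0.03333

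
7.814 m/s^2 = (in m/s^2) 7.814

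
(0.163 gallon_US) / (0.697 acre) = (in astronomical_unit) 1.462e-18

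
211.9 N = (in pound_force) 47.64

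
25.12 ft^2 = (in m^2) 2.334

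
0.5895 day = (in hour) 14.15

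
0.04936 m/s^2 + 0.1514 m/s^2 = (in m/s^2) 0.2008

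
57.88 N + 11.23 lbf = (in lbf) 24.24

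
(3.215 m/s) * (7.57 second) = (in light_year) 2.572e-15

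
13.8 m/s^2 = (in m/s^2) 13.8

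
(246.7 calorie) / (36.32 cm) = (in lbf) 638.9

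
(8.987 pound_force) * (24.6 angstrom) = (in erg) 0.9834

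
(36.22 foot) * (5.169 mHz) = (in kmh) 0.2054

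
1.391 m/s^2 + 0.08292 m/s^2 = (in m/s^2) 1.474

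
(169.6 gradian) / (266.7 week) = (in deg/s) 9.463e-07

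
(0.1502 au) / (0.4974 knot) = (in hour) 2.439e+07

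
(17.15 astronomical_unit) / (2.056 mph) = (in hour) 7.754e+08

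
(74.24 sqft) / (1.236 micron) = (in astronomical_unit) 3.73e-05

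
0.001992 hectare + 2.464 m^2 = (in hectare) 0.002238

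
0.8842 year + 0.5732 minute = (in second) 2.788e+07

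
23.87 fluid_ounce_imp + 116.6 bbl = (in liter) 1.854e+04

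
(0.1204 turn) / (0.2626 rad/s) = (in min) 0.04801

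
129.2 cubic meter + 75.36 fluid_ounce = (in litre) 1.292e+05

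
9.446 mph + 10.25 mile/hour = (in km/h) 31.7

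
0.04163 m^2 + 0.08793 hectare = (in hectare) 0.08793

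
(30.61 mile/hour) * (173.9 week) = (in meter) 1.439e+09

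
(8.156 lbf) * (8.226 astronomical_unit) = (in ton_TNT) 1.067e+04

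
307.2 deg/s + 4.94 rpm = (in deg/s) 336.8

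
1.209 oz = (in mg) 3.427e+04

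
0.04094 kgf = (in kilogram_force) 0.04094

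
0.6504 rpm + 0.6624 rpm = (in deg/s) 7.877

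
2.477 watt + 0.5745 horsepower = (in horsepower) 0.5778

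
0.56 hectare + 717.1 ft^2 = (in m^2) 5667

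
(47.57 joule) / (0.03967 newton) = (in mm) 1.199e+06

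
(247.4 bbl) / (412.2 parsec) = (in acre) 7.642e-22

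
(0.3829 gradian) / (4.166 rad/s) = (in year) 4.578e-11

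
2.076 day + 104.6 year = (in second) 3.299e+09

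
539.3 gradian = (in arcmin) 2.912e+04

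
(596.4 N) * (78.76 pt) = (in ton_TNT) 3.961e-09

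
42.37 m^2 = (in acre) 0.01047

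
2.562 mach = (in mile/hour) 1951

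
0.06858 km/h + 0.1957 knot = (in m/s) 0.1197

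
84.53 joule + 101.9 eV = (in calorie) 20.2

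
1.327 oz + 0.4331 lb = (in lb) 0.516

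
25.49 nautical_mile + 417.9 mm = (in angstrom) 4.721e+14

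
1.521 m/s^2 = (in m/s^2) 1.521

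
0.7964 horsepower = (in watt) 593.9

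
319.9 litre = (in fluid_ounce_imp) 1.126e+04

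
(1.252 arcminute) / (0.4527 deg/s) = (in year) 1.462e-09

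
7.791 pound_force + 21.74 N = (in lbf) 12.68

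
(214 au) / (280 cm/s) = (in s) 1.143e+13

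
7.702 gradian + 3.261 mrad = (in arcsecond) 2.563e+04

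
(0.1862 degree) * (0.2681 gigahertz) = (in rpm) 8.32e+06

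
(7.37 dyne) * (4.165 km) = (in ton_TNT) 7.337e-11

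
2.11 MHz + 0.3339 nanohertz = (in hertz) 2.11e+06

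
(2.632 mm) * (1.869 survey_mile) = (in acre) 0.001956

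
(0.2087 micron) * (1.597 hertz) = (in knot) 6.479e-07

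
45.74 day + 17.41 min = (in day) 45.75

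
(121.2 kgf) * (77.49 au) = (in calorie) 3.293e+15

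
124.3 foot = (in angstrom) 3.789e+11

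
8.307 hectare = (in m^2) 8.307e+04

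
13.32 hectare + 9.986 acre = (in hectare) 17.36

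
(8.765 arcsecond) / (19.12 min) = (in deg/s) 2.122e-06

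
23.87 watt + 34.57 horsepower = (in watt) 2.58e+04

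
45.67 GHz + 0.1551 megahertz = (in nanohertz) 4.567e+19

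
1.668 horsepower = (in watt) 1244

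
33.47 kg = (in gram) 3.347e+04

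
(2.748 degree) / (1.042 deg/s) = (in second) 2.637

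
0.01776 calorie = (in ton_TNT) 1.776e-11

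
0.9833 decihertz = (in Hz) 0.09833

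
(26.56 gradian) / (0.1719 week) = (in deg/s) 0.0002299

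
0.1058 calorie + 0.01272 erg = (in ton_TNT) 1.058e-10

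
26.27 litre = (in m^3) 0.02627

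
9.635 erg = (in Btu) 9.132e-10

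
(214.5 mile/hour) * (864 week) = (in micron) 5.011e+16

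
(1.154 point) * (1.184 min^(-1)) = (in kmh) 2.892e-05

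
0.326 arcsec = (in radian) 1.58e-06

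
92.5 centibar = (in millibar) 925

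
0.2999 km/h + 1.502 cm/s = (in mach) 0.0002888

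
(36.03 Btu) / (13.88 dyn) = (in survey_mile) 1.702e+05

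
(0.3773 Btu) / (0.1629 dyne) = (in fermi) 2.444e+23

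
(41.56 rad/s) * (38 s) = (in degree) 9.049e+04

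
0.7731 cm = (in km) 7.731e-06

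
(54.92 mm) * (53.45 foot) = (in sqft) 9.631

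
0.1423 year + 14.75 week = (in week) 22.17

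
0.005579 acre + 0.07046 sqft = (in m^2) 22.58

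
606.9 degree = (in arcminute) 3.641e+04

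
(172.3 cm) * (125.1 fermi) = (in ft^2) 2.32e-12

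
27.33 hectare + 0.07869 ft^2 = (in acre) 67.53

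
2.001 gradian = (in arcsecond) 6483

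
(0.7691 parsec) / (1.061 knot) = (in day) 5.032e+11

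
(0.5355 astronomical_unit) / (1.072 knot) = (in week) 2.402e+05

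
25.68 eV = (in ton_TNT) 9.834e-28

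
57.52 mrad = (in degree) 3.296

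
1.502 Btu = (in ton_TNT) 3.788e-07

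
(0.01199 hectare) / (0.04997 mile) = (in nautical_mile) 0.000805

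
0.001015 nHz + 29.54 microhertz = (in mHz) 0.02954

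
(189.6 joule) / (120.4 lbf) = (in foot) 1.161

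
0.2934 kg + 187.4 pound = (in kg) 85.3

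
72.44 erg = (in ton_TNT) 1.731e-15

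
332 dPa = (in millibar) 0.332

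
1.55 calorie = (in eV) 4.048e+19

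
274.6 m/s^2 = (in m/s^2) 274.6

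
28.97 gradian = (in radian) 0.4551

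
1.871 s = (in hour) 0.0005197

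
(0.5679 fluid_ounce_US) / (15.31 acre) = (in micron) 0.0002711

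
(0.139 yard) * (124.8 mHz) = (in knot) 0.03083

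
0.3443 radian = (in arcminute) 1184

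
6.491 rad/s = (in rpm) 61.98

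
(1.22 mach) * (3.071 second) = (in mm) 1.276e+06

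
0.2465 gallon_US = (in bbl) 0.005869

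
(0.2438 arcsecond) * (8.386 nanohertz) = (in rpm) 9.465e-14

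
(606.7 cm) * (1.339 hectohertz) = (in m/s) 812.4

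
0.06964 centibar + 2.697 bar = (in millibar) 2698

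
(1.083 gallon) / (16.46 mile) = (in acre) 3.824e-11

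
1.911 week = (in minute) 1.926e+04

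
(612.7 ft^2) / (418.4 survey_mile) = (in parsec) 2.74e-21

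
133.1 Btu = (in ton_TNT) 3.356e-05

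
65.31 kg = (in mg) 6.531e+07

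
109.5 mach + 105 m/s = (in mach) 109.8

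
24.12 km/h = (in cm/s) 670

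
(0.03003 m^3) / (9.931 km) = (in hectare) 3.024e-10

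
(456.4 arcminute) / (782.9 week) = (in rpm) 2.677e-09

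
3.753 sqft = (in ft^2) 3.753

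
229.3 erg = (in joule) 2.293e-05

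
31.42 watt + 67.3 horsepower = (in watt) 5.022e+04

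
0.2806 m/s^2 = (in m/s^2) 0.2806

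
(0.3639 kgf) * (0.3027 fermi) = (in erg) 1.08e-08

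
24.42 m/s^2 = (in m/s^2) 24.42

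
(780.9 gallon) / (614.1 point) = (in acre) 0.003372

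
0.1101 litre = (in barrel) 0.0006925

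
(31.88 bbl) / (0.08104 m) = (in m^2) 62.54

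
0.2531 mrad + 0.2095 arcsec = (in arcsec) 52.42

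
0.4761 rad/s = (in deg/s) 27.28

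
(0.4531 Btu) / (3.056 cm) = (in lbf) 3517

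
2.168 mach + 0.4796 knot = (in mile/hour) 1652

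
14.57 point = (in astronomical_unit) 3.436e-14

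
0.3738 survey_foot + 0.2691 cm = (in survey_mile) 7.247e-05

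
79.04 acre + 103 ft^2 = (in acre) 79.04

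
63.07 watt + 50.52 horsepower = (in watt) 3.774e+04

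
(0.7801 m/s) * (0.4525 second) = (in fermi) 3.53e+14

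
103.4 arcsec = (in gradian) 0.03191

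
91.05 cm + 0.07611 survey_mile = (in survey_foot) 404.8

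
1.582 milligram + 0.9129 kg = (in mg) 9.129e+05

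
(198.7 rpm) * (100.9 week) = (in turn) 2.021e+08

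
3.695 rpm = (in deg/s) 22.17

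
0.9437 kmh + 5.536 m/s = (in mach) 0.01703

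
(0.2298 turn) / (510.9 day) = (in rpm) 3.124e-07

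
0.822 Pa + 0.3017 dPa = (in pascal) 0.8522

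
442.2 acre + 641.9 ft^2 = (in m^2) 1.79e+06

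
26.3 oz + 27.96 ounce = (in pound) 3.391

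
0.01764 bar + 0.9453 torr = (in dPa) 1.89e+04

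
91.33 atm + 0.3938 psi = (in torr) 6.943e+04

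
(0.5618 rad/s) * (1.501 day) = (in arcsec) 1.503e+10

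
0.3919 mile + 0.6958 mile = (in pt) 4.962e+06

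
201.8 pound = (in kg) 91.53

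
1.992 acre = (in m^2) 8061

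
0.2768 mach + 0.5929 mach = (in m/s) 296.1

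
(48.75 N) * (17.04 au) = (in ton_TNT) 2.97e+04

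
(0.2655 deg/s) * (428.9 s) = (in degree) 113.9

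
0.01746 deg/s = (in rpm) 0.00291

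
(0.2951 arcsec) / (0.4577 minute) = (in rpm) 4.975e-07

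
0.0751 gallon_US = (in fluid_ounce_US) 9.613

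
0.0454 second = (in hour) 1.261e-05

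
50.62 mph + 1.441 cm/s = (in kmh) 81.52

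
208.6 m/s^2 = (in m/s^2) 208.6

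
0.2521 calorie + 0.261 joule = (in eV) 8.212e+18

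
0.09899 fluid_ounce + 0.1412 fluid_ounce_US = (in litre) 0.007103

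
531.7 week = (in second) 3.216e+08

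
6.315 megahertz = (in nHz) 6.315e+15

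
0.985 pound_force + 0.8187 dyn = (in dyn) 4.382e+05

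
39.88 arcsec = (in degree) 0.01108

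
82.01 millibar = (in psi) 1.189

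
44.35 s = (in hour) 0.01232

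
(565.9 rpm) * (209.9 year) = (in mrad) 3.923e+14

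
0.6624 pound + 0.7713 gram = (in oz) 10.63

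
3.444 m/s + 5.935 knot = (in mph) 14.53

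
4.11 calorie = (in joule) 17.2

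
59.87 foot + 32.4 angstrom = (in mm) 1.825e+04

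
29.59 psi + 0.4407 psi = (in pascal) 2.071e+05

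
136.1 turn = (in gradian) 5.444e+04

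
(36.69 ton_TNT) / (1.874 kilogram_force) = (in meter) 8.353e+09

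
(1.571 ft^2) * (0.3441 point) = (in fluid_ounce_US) 0.5991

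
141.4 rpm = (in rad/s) 14.81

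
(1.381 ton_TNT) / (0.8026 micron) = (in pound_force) 1.618e+15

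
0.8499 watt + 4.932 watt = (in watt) 5.782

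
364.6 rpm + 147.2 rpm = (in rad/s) 53.6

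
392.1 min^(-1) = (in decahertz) 0.6535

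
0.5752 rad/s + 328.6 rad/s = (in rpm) 3143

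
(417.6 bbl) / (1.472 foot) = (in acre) 0.03657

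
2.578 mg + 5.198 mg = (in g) 0.007776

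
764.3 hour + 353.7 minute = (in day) 32.09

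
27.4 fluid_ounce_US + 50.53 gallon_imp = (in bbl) 1.45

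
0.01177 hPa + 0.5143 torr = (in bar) 0.0006974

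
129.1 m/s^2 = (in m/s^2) 129.1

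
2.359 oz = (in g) 66.88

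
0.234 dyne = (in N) 2.34e-06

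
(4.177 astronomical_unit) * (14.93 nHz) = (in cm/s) 9.329e+05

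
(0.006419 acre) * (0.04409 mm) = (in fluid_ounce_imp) 40.31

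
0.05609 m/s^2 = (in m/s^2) 0.05609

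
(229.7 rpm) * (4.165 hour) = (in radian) 3.607e+05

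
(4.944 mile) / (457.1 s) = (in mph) 38.94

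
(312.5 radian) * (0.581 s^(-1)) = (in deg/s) 1.04e+04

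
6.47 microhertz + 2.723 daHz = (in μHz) 2.723e+07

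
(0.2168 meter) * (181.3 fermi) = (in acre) 9.713e-18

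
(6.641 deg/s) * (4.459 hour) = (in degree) 1.066e+05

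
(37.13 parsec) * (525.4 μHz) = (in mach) 1.768e+12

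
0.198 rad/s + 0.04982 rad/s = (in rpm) 2.367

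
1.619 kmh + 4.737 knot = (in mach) 0.008478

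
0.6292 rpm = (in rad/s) 0.06589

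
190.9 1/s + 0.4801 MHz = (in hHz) 4803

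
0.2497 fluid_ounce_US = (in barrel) 4.645e-05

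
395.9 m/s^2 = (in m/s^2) 395.9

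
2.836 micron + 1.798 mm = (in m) 0.001801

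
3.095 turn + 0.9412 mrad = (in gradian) 1238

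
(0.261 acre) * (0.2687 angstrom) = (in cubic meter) 2.838e-08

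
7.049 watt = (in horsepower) 0.009453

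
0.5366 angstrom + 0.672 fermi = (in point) 1.521e-07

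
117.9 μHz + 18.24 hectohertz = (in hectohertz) 18.24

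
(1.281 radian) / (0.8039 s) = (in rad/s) 1.593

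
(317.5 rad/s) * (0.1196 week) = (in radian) 2.297e+07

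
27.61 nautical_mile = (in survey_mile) 31.77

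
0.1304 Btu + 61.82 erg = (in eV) 8.587e+20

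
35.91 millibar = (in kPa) 3.591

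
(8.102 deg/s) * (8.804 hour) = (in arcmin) 1.541e+07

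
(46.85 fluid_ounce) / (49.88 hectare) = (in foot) 9.113e-09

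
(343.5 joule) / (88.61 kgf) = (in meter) 0.3953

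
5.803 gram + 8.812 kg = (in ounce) 311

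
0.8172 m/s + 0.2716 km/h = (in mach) 0.002622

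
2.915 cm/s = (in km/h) 0.1049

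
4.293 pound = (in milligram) 1.947e+06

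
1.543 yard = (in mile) 0.0008767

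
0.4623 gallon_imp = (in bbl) 0.01322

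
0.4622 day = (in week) 0.06603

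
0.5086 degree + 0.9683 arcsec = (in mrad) 8.881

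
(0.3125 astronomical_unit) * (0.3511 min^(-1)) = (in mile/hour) 6.119e+08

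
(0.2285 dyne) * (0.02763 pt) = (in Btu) 2.111e-14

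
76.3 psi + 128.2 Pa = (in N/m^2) 5.262e+05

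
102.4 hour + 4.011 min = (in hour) 102.5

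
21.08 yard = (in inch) 758.9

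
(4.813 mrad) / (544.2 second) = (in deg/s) 0.0005067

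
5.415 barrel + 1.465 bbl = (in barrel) 6.88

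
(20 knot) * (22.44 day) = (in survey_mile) 1.24e+04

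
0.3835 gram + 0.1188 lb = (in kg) 0.05427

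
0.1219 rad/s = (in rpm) 1.164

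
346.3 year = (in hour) 3.034e+06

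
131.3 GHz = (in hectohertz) 1.313e+09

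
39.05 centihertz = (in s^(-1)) 0.3905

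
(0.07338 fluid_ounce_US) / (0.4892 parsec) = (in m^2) 1.438e-22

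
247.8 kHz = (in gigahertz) 0.0002478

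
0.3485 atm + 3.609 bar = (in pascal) 3.962e+05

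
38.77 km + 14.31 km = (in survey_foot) 1.741e+05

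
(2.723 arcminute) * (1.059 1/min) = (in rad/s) 1.398e-05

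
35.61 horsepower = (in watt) 2.655e+04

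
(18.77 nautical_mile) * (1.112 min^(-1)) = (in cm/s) 6.443e+04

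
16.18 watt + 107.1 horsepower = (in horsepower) 107.1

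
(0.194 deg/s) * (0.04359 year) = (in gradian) 2.963e+05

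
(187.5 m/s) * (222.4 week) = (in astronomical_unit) 0.1686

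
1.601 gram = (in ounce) 0.05647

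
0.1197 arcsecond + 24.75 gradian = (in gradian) 24.75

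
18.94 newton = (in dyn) 1.894e+06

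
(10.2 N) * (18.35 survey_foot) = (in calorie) 13.64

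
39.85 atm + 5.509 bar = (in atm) 45.29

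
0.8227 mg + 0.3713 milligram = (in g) 0.001194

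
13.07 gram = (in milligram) 1.307e+04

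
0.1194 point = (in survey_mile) 2.617e-08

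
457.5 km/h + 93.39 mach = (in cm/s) 3.193e+06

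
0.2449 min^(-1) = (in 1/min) 0.2449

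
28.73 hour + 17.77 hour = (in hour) 46.5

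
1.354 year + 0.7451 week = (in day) 499.4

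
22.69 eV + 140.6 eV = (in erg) 2.616e-10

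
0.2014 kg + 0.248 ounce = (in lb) 0.4595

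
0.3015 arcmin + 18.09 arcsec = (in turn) 2.792e-05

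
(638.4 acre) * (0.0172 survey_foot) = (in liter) 1.354e+07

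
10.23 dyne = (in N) 0.0001023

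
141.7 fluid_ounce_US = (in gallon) 1.107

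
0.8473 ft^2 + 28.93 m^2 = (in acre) 0.007168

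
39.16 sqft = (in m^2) 3.638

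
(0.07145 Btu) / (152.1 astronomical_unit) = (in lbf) 7.448e-13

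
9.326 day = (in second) 8.058e+05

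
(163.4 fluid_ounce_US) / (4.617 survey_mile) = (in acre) 1.607e-10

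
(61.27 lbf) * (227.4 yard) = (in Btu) 53.71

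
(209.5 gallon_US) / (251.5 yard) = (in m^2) 0.003448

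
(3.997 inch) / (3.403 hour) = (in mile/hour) 1.854e-05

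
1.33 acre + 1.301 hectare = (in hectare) 1.839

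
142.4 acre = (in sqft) 6.203e+06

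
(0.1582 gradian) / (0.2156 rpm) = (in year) 3.49e-09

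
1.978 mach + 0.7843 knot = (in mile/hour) 1507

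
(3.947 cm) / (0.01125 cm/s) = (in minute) 5.847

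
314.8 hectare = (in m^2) 3.148e+06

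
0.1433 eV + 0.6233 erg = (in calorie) 1.49e-08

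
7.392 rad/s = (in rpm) 70.59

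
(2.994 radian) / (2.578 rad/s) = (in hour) 0.0003226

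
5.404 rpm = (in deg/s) 32.42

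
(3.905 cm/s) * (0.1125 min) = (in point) 747.2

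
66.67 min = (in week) 0.006614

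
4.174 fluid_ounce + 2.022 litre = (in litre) 2.145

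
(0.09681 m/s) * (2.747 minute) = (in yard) 17.45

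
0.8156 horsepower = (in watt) 608.2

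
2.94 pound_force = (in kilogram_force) 1.334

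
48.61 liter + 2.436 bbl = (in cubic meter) 0.4359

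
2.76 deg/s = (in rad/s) 0.04817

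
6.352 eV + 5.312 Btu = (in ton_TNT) 1.339e-06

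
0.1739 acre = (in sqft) 7575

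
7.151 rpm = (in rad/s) 0.7489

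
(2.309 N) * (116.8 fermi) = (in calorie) 6.446e-14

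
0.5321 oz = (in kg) 0.01508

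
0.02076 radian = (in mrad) 20.76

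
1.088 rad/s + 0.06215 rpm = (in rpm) 10.45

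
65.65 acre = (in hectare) 26.57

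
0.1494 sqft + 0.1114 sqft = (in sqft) 0.2608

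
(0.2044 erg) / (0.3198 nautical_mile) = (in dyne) 3.451e-06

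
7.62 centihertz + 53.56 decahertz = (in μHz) 5.357e+08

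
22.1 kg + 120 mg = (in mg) 2.21e+07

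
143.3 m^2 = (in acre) 0.03541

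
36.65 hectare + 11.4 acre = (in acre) 102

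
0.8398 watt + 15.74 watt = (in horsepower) 0.02223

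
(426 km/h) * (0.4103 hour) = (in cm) 1.748e+07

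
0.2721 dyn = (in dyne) 0.2721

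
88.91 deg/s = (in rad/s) 1.552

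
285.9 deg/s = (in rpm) 47.65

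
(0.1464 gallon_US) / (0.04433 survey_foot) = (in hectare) 4.101e-06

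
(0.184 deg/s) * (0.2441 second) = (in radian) 0.0007839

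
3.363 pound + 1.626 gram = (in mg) 1.527e+06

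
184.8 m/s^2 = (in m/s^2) 184.8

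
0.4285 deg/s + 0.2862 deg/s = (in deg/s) 0.7147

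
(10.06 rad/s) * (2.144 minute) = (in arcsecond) 2.669e+08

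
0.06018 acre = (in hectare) 0.02435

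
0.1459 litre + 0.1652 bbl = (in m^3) 0.02641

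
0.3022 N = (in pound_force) 0.06794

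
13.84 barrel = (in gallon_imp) 484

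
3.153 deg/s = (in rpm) 0.5255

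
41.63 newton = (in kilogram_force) 4.245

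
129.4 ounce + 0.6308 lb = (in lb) 8.718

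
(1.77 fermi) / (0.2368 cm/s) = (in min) 1.246e-14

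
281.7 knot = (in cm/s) 1.449e+04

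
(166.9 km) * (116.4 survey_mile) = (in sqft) 3.365e+11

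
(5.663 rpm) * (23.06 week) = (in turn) 1.316e+06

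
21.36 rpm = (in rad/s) 2.237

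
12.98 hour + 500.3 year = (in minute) 2.63e+08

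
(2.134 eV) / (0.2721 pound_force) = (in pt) 8.007e-16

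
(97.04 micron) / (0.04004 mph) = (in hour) 1.506e-06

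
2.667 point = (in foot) 0.003087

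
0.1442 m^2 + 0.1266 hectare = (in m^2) 1266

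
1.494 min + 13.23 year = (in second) 4.172e+08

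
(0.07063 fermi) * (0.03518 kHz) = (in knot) 4.83e-15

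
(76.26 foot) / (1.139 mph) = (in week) 7.548e-05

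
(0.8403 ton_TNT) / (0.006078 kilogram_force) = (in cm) 5.899e+12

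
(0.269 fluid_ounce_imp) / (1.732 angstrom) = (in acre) 10.9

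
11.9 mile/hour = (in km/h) 19.15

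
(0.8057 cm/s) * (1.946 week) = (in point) 2.688e+07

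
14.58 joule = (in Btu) 0.01382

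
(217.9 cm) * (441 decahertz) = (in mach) 28.22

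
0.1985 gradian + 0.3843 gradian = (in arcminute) 31.47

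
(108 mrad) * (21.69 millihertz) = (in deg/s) 0.1342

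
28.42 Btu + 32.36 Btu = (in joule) 6.413e+04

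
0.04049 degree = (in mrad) 0.7067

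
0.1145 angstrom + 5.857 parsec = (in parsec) 5.857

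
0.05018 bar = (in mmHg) 37.64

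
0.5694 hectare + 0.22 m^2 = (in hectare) 0.5694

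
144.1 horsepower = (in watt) 1.075e+05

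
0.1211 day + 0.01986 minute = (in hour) 2.907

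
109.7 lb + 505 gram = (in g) 5.026e+04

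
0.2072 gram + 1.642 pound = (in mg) 7.45e+05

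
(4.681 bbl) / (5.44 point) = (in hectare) 0.03878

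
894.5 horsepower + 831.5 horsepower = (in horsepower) 1726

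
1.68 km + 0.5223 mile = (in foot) 8270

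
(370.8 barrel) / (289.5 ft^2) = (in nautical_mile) 0.001184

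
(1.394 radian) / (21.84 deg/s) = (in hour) 0.001016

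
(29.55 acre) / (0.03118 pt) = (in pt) 3.082e+13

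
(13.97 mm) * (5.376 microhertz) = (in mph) 1.68e-07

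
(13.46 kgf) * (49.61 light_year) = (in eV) 3.867e+38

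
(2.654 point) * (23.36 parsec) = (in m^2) 6.749e+14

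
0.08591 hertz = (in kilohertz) 8.591e-05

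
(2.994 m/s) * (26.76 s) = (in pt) 2.271e+05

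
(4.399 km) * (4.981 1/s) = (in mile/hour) 4.901e+04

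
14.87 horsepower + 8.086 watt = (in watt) 1.11e+04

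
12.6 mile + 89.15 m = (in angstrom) 2.037e+14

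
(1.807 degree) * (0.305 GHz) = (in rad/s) 9.619e+06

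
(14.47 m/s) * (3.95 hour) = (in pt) 5.833e+08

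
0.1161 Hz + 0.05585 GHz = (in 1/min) 3.351e+09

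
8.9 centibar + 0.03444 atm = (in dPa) 1.239e+05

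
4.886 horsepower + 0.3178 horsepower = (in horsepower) 5.204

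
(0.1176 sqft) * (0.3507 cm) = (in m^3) 3.832e-05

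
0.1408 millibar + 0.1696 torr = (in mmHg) 0.2752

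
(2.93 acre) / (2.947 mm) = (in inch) 1.584e+08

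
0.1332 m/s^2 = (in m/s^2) 0.1332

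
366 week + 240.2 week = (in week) 606.2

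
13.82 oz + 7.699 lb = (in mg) 3.884e+06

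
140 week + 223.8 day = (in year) 3.298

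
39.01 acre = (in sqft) 1.699e+06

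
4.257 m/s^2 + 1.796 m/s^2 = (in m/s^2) 6.053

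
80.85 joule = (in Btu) 0.07663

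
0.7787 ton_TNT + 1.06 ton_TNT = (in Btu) 7.292e+06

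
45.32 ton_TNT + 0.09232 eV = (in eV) 1.184e+30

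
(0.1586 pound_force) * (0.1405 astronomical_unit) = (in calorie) 3.544e+09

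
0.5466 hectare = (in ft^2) 5.884e+04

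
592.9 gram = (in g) 592.9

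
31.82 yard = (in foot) 95.46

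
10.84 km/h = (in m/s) 3.011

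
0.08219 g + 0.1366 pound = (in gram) 62.04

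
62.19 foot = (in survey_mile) 0.01178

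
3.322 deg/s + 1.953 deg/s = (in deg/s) 5.275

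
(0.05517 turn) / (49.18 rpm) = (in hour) 1.87e-05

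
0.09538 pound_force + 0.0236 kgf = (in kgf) 0.06686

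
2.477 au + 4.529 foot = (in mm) 3.706e+14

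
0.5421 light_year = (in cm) 5.129e+17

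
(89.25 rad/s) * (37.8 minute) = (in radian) 2.024e+05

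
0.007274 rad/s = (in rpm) 0.06946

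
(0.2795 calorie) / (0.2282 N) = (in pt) 1.453e+04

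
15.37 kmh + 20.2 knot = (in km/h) 52.78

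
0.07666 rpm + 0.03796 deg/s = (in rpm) 0.08299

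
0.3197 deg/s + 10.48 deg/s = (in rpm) 1.8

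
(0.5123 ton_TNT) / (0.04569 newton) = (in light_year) 4.959e-06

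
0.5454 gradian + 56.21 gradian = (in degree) 51.08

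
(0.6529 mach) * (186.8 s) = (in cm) 4.153e+06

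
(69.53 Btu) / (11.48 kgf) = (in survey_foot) 2138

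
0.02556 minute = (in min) 0.02556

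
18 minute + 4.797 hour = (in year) 0.0005818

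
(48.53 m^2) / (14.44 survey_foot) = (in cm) 1103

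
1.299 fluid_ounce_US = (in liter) 0.03842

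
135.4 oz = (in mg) 3.839e+06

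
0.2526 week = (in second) 1.528e+05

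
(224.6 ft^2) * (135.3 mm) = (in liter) 2823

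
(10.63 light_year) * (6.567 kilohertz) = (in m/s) 6.604e+20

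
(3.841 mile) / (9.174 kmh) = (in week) 0.004011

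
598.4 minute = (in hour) 9.973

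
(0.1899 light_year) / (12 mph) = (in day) 3.876e+09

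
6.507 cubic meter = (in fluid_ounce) 2.2e+05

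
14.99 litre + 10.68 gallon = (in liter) 55.42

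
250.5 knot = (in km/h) 463.9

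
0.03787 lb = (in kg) 0.01718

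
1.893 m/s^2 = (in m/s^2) 1.893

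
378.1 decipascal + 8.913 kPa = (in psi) 1.298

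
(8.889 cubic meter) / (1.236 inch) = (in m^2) 283.1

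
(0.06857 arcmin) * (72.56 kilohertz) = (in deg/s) 82.92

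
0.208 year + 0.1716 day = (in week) 10.87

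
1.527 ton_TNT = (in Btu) 6.056e+06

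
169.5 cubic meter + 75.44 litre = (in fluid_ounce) 5.734e+06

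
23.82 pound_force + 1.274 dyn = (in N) 106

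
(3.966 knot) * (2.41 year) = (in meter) 1.551e+08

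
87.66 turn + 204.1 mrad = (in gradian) 3.508e+04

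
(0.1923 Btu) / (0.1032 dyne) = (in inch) 7.74e+09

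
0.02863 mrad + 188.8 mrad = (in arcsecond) 3.895e+04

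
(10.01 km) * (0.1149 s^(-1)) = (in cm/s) 1.15e+05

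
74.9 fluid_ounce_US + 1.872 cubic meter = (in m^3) 1.874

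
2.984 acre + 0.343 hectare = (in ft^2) 1.669e+05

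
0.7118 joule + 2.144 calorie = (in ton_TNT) 2.314e-09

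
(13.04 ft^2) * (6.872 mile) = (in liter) 1.34e+07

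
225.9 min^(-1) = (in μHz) 3.765e+06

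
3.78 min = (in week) 0.000375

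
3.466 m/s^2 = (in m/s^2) 3.466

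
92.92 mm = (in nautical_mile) 5.017e-05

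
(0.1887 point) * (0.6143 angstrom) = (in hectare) 4.089e-19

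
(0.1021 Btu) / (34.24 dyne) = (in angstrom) 3.146e+15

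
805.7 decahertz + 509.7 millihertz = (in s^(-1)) 8058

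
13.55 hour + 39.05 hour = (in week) 0.3131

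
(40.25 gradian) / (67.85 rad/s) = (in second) 0.009318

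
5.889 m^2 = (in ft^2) 63.39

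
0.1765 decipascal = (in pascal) 0.01765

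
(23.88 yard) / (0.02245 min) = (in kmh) 58.36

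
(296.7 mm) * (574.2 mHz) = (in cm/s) 17.04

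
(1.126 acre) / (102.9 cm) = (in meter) 4428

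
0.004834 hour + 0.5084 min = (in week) 7.921e-05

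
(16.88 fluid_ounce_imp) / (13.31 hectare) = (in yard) 3.941e-09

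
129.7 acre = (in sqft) 5.65e+06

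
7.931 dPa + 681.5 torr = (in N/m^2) 9.086e+04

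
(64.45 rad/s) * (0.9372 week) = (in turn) 5.814e+06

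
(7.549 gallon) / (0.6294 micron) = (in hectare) 4.54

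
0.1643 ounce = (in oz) 0.1643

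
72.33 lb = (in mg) 3.281e+07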